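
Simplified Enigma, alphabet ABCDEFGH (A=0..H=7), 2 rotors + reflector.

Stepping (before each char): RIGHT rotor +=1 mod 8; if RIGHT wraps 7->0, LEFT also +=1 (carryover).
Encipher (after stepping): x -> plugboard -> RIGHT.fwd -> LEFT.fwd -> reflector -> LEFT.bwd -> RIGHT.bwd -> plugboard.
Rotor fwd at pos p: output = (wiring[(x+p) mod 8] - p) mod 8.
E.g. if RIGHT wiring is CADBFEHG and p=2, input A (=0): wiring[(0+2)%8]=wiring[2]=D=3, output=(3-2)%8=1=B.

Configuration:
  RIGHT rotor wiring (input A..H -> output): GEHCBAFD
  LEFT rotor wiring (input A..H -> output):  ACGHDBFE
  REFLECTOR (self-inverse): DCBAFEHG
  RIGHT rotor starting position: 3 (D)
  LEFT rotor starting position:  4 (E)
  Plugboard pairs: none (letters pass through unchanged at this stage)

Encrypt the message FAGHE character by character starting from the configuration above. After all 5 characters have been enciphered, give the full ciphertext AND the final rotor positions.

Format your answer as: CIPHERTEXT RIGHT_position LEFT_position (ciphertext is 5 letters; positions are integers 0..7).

Char 1 ('F'): step: R->4, L=4; F->plug->F->R->A->L->H->refl->G->L'->F->R'->A->plug->A
Char 2 ('A'): step: R->5, L=4; A->plug->A->R->D->L->A->refl->D->L'->H->R'->E->plug->E
Char 3 ('G'): step: R->6, L=4; G->plug->G->R->D->L->A->refl->D->L'->H->R'->A->plug->A
Char 4 ('H'): step: R->7, L=4; H->plug->H->R->G->L->C->refl->B->L'->C->R'->F->plug->F
Char 5 ('E'): step: R->0, L->5 (L advanced); E->plug->E->R->B->L->A->refl->D->L'->D->R'->H->plug->H
Final: ciphertext=AEAFH, RIGHT=0, LEFT=5

Answer: AEAFH 0 5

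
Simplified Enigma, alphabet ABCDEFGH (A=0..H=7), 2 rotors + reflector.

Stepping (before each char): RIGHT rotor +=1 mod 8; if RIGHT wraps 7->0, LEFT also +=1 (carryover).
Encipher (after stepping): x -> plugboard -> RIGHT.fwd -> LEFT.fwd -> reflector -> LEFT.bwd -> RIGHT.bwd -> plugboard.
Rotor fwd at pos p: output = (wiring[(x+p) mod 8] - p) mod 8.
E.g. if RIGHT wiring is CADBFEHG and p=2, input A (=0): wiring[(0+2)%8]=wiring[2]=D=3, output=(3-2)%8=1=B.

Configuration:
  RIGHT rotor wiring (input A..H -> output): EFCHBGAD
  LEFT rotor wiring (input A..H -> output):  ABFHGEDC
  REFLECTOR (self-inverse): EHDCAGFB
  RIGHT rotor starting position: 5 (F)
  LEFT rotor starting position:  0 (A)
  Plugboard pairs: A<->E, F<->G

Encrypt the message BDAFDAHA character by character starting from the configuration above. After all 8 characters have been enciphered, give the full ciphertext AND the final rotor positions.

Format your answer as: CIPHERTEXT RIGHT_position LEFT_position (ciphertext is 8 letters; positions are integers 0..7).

Answer: HHFHBGBE 5 1

Derivation:
Char 1 ('B'): step: R->6, L=0; B->plug->B->R->F->L->E->refl->A->L'->A->R'->H->plug->H
Char 2 ('D'): step: R->7, L=0; D->plug->D->R->D->L->H->refl->B->L'->B->R'->H->plug->H
Char 3 ('A'): step: R->0, L->1 (L advanced); A->plug->E->R->B->L->E->refl->A->L'->A->R'->G->plug->F
Char 4 ('F'): step: R->1, L=1; F->plug->G->R->C->L->G->refl->F->L'->D->R'->H->plug->H
Char 5 ('D'): step: R->2, L=1; D->plug->D->R->E->L->D->refl->C->L'->F->R'->B->plug->B
Char 6 ('A'): step: R->3, L=1; A->plug->E->R->A->L->A->refl->E->L'->B->R'->F->plug->G
Char 7 ('H'): step: R->4, L=1; H->plug->H->R->D->L->F->refl->G->L'->C->R'->B->plug->B
Char 8 ('A'): step: R->5, L=1; A->plug->E->R->A->L->A->refl->E->L'->B->R'->A->plug->E
Final: ciphertext=HHFHBGBE, RIGHT=5, LEFT=1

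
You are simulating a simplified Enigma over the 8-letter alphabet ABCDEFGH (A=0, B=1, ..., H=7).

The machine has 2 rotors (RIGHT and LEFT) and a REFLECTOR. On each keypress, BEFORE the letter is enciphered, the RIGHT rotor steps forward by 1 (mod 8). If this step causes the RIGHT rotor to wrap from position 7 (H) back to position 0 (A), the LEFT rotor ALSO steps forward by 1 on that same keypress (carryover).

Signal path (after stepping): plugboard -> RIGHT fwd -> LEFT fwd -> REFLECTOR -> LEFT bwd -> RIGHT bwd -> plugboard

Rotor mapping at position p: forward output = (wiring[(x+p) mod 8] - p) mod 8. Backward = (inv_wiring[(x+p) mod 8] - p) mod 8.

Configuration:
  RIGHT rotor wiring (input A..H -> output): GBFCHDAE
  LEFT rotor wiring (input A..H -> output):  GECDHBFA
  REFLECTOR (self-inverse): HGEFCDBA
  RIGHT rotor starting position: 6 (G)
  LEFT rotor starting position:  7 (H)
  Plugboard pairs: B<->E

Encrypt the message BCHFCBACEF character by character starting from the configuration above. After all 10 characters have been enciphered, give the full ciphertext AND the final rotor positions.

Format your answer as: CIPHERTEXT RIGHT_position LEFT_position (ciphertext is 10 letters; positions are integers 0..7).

Char 1 ('B'): step: R->7, L=7; B->plug->E->R->D->L->D->refl->F->L'->C->R'->C->plug->C
Char 2 ('C'): step: R->0, L->0 (L advanced); C->plug->C->R->F->L->B->refl->G->L'->A->R'->G->plug->G
Char 3 ('H'): step: R->1, L=0; H->plug->H->R->F->L->B->refl->G->L'->A->R'->A->plug->A
Char 4 ('F'): step: R->2, L=0; F->plug->F->R->C->L->C->refl->E->L'->B->R'->D->plug->D
Char 5 ('C'): step: R->3, L=0; C->plug->C->R->A->L->G->refl->B->L'->F->R'->D->plug->D
Char 6 ('B'): step: R->4, L=0; B->plug->E->R->C->L->C->refl->E->L'->B->R'->G->plug->G
Char 7 ('A'): step: R->5, L=0; A->plug->A->R->G->L->F->refl->D->L'->D->R'->B->plug->E
Char 8 ('C'): step: R->6, L=0; C->plug->C->R->A->L->G->refl->B->L'->F->R'->H->plug->H
Char 9 ('E'): step: R->7, L=0; E->plug->B->R->H->L->A->refl->H->L'->E->R'->G->plug->G
Char 10 ('F'): step: R->0, L->1 (L advanced); F->plug->F->R->D->L->G->refl->B->L'->B->R'->B->plug->E
Final: ciphertext=CGADDGEHGE, RIGHT=0, LEFT=1

Answer: CGADDGEHGE 0 1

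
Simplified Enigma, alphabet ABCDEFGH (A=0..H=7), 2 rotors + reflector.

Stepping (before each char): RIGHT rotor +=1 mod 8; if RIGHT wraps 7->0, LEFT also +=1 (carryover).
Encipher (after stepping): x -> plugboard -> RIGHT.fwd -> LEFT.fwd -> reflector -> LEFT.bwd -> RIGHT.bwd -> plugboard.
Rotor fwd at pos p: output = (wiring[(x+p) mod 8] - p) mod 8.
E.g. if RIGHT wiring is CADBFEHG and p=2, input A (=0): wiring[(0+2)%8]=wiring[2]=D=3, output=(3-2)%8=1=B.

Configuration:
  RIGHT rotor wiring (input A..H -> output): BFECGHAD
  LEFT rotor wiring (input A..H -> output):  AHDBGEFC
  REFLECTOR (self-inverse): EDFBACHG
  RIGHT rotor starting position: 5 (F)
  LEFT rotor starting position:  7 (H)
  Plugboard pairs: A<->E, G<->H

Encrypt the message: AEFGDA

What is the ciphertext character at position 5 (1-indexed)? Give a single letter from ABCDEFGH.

Char 1 ('A'): step: R->6, L=7; A->plug->E->R->G->L->F->refl->C->L'->E->R'->F->plug->F
Char 2 ('E'): step: R->7, L=7; E->plug->A->R->E->L->C->refl->F->L'->G->R'->C->plug->C
Char 3 ('F'): step: R->0, L->0 (L advanced); F->plug->F->R->H->L->C->refl->F->L'->G->R'->E->plug->A
Char 4 ('G'): step: R->1, L=0; G->plug->H->R->A->L->A->refl->E->L'->F->R'->D->plug->D
Char 5 ('D'): step: R->2, L=0; D->plug->D->R->F->L->E->refl->A->L'->A->R'->B->plug->B

B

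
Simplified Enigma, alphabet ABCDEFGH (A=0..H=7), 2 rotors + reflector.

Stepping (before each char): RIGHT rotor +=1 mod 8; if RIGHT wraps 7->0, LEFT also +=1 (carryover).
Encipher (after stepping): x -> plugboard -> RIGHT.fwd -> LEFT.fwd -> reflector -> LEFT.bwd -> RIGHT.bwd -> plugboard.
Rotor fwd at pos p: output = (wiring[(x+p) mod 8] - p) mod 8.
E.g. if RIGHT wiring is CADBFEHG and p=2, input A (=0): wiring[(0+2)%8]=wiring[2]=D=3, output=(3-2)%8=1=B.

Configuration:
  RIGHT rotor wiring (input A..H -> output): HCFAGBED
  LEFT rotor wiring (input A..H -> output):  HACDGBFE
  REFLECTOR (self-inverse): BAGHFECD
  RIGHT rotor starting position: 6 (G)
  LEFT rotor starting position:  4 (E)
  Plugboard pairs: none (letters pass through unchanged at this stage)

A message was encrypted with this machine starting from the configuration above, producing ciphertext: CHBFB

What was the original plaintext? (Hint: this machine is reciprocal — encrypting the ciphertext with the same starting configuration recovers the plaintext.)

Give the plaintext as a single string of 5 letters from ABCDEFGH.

Char 1 ('C'): step: R->7, L=4; C->plug->C->R->D->L->A->refl->B->L'->C->R'->G->plug->G
Char 2 ('H'): step: R->0, L->5 (L advanced); H->plug->H->R->D->L->C->refl->G->L'->G->R'->E->plug->E
Char 3 ('B'): step: R->1, L=5; B->plug->B->R->E->L->D->refl->H->L'->C->R'->G->plug->G
Char 4 ('F'): step: R->2, L=5; F->plug->F->R->B->L->A->refl->B->L'->H->R'->D->plug->D
Char 5 ('B'): step: R->3, L=5; B->plug->B->R->D->L->C->refl->G->L'->G->R'->C->plug->C

Answer: GEGDC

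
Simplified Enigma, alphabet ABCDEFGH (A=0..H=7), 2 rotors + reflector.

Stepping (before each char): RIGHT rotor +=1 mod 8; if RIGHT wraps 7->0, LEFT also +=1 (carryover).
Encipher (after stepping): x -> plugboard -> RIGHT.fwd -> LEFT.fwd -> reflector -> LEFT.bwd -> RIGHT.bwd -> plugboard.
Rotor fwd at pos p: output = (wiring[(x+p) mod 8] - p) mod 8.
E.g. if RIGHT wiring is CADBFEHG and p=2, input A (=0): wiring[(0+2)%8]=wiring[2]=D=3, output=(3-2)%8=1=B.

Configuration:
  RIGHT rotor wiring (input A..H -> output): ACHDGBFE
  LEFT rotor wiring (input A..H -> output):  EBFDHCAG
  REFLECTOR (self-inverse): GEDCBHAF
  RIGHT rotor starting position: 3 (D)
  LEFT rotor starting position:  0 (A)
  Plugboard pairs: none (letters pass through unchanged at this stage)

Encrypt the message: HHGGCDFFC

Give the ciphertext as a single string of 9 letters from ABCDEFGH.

Answer: FBEEBBDCE

Derivation:
Char 1 ('H'): step: R->4, L=0; H->plug->H->R->H->L->G->refl->A->L'->G->R'->F->plug->F
Char 2 ('H'): step: R->5, L=0; H->plug->H->R->B->L->B->refl->E->L'->A->R'->B->plug->B
Char 3 ('G'): step: R->6, L=0; G->plug->G->R->A->L->E->refl->B->L'->B->R'->E->plug->E
Char 4 ('G'): step: R->7, L=0; G->plug->G->R->C->L->F->refl->H->L'->E->R'->E->plug->E
Char 5 ('C'): step: R->0, L->1 (L advanced); C->plug->C->R->H->L->D->refl->C->L'->C->R'->B->plug->B
Char 6 ('D'): step: R->1, L=1; D->plug->D->R->F->L->H->refl->F->L'->G->R'->B->plug->B
Char 7 ('F'): step: R->2, L=1; F->plug->F->R->C->L->C->refl->D->L'->H->R'->D->plug->D
Char 8 ('F'): step: R->3, L=1; F->plug->F->R->F->L->H->refl->F->L'->G->R'->C->plug->C
Char 9 ('C'): step: R->4, L=1; C->plug->C->R->B->L->E->refl->B->L'->E->R'->E->plug->E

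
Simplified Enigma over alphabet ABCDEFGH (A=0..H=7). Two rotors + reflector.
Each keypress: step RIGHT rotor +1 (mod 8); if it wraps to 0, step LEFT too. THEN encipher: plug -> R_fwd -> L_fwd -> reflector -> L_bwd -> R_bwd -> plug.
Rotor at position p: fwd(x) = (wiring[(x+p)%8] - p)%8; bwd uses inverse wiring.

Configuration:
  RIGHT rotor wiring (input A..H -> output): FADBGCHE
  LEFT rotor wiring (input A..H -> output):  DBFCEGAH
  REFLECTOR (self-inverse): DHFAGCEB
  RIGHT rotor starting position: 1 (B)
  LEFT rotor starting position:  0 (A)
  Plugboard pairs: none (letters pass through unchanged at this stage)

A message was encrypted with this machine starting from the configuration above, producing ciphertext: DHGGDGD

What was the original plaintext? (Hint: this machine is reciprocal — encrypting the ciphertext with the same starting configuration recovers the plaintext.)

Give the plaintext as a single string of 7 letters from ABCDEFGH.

Answer: HAEAFEE

Derivation:
Char 1 ('D'): step: R->2, L=0; D->plug->D->R->A->L->D->refl->A->L'->G->R'->H->plug->H
Char 2 ('H'): step: R->3, L=0; H->plug->H->R->A->L->D->refl->A->L'->G->R'->A->plug->A
Char 3 ('G'): step: R->4, L=0; G->plug->G->R->H->L->H->refl->B->L'->B->R'->E->plug->E
Char 4 ('G'): step: R->5, L=0; G->plug->G->R->E->L->E->refl->G->L'->F->R'->A->plug->A
Char 5 ('D'): step: R->6, L=0; D->plug->D->R->C->L->F->refl->C->L'->D->R'->F->plug->F
Char 6 ('G'): step: R->7, L=0; G->plug->G->R->D->L->C->refl->F->L'->C->R'->E->plug->E
Char 7 ('D'): step: R->0, L->1 (L advanced); D->plug->D->R->B->L->E->refl->G->L'->G->R'->E->plug->E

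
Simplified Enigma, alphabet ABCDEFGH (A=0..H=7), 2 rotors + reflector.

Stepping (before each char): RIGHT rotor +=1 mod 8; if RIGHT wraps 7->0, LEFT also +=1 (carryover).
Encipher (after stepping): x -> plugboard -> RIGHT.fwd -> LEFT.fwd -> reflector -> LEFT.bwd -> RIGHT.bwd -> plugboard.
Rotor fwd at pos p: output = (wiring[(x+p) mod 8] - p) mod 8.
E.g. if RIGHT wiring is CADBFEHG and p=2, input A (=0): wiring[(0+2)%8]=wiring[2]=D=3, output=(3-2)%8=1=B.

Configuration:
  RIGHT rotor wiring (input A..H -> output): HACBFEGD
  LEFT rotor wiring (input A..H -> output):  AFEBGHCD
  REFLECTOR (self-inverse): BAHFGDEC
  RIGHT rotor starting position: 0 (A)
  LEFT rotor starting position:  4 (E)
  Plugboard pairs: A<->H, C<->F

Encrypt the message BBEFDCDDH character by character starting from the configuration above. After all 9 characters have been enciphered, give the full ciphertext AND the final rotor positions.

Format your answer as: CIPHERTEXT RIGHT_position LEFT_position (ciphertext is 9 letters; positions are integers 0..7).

Char 1 ('B'): step: R->1, L=4; B->plug->B->R->B->L->D->refl->F->L'->H->R'->A->plug->H
Char 2 ('B'): step: R->2, L=4; B->plug->B->R->H->L->F->refl->D->L'->B->R'->F->plug->C
Char 3 ('E'): step: R->3, L=4; E->plug->E->R->A->L->C->refl->H->L'->D->R'->D->plug->D
Char 4 ('F'): step: R->4, L=4; F->plug->C->R->C->L->G->refl->E->L'->E->R'->F->plug->C
Char 5 ('D'): step: R->5, L=4; D->plug->D->R->C->L->G->refl->E->L'->E->R'->G->plug->G
Char 6 ('C'): step: R->6, L=4; C->plug->F->R->D->L->H->refl->C->L'->A->R'->A->plug->H
Char 7 ('D'): step: R->7, L=4; D->plug->D->R->D->L->H->refl->C->L'->A->R'->B->plug->B
Char 8 ('D'): step: R->0, L->5 (L advanced); D->plug->D->R->B->L->F->refl->D->L'->D->R'->H->plug->A
Char 9 ('H'): step: R->1, L=5; H->plug->A->R->H->L->B->refl->A->L'->E->R'->D->plug->D
Final: ciphertext=HCDCGHBAD, RIGHT=1, LEFT=5

Answer: HCDCGHBAD 1 5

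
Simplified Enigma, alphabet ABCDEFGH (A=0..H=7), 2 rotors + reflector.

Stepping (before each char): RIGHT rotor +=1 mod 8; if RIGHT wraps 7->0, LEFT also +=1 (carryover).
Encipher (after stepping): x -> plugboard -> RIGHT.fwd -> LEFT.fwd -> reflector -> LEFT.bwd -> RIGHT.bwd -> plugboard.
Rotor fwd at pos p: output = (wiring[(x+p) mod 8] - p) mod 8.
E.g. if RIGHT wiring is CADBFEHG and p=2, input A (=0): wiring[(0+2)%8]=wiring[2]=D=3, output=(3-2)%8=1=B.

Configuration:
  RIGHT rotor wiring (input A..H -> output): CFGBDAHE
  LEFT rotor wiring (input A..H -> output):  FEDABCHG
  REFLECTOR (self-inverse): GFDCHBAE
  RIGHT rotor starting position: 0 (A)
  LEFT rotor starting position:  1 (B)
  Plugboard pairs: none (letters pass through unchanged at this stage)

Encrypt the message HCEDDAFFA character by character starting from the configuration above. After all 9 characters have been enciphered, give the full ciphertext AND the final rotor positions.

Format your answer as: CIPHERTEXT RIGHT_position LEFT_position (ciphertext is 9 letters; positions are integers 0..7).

Answer: CGBFAECHC 1 2

Derivation:
Char 1 ('H'): step: R->1, L=1; H->plug->H->R->B->L->C->refl->D->L'->A->R'->C->plug->C
Char 2 ('C'): step: R->2, L=1; C->plug->C->R->B->L->C->refl->D->L'->A->R'->G->plug->G
Char 3 ('E'): step: R->3, L=1; E->plug->E->R->B->L->C->refl->D->L'->A->R'->B->plug->B
Char 4 ('D'): step: R->4, L=1; D->plug->D->R->A->L->D->refl->C->L'->B->R'->F->plug->F
Char 5 ('D'): step: R->5, L=1; D->plug->D->R->F->L->G->refl->A->L'->D->R'->A->plug->A
Char 6 ('A'): step: R->6, L=1; A->plug->A->R->B->L->C->refl->D->L'->A->R'->E->plug->E
Char 7 ('F'): step: R->7, L=1; F->plug->F->R->E->L->B->refl->F->L'->G->R'->C->plug->C
Char 8 ('F'): step: R->0, L->2 (L advanced); F->plug->F->R->A->L->B->refl->F->L'->E->R'->H->plug->H
Char 9 ('A'): step: R->1, L=2; A->plug->A->R->E->L->F->refl->B->L'->A->R'->C->plug->C
Final: ciphertext=CGBFAECHC, RIGHT=1, LEFT=2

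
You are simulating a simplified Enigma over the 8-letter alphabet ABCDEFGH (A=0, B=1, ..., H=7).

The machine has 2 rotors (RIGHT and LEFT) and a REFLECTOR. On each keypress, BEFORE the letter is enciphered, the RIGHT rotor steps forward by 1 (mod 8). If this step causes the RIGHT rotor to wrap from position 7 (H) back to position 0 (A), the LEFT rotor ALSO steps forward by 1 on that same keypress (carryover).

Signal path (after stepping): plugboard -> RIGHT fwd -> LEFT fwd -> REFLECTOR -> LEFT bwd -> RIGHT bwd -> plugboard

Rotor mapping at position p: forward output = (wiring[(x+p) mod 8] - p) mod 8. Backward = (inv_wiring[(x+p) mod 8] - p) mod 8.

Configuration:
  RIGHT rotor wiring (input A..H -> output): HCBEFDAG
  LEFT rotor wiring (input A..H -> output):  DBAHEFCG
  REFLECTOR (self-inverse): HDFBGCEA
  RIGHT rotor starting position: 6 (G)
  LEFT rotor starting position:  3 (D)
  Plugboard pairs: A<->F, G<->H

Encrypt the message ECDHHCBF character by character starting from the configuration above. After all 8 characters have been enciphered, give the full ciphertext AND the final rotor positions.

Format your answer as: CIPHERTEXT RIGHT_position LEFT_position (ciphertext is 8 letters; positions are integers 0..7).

Answer: CFBCFGEA 6 4

Derivation:
Char 1 ('E'): step: R->7, L=3; E->plug->E->R->F->L->A->refl->H->L'->D->R'->C->plug->C
Char 2 ('C'): step: R->0, L->4 (L advanced); C->plug->C->R->B->L->B->refl->D->L'->H->R'->A->plug->F
Char 3 ('D'): step: R->1, L=4; D->plug->D->R->E->L->H->refl->A->L'->A->R'->B->plug->B
Char 4 ('H'): step: R->2, L=4; H->plug->G->R->F->L->F->refl->C->L'->D->R'->C->plug->C
Char 5 ('H'): step: R->3, L=4; H->plug->G->R->H->L->D->refl->B->L'->B->R'->A->plug->F
Char 6 ('C'): step: R->4, L=4; C->plug->C->R->E->L->H->refl->A->L'->A->R'->H->plug->G
Char 7 ('B'): step: R->5, L=4; B->plug->B->R->D->L->C->refl->F->L'->F->R'->E->plug->E
Char 8 ('F'): step: R->6, L=4; F->plug->A->R->C->L->G->refl->E->L'->G->R'->F->plug->A
Final: ciphertext=CFBCFGEA, RIGHT=6, LEFT=4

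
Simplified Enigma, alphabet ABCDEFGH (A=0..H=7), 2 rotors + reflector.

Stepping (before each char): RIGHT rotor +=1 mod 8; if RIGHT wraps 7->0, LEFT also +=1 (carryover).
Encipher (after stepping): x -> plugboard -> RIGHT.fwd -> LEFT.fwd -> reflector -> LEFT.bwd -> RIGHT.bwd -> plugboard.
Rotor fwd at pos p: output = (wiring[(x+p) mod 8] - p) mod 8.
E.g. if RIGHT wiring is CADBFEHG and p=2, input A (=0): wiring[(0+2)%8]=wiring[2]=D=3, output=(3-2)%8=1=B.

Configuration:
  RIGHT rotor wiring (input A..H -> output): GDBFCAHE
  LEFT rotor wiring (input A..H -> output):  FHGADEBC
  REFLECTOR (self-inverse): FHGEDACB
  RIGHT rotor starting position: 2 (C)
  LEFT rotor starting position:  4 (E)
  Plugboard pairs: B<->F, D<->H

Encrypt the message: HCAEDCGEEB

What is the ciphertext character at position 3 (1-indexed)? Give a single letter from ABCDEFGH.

Char 1 ('H'): step: R->3, L=4; H->plug->D->R->E->L->B->refl->H->L'->A->R'->G->plug->G
Char 2 ('C'): step: R->4, L=4; C->plug->C->R->D->L->G->refl->C->L'->G->R'->A->plug->A
Char 3 ('A'): step: R->5, L=4; A->plug->A->R->D->L->G->refl->C->L'->G->R'->E->plug->E

E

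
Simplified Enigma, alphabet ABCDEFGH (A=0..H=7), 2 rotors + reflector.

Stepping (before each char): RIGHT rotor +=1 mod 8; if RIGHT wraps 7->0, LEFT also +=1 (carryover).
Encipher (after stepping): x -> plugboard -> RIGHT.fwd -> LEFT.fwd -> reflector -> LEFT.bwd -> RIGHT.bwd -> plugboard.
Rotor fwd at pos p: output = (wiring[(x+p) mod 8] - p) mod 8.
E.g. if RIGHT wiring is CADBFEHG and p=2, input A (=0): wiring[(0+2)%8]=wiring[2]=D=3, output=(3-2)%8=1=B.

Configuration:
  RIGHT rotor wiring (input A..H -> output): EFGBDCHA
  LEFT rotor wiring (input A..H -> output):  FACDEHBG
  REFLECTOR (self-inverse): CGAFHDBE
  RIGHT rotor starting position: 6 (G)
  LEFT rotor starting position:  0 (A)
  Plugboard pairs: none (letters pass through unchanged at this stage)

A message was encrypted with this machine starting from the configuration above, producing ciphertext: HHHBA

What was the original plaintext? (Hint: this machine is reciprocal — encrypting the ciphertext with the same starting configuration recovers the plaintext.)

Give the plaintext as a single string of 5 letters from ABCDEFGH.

Char 1 ('H'): step: R->7, L=0; H->plug->H->R->A->L->F->refl->D->L'->D->R'->G->plug->G
Char 2 ('H'): step: R->0, L->1 (L advanced); H->plug->H->R->A->L->H->refl->E->L'->H->R'->G->plug->G
Char 3 ('H'): step: R->1, L=1; H->plug->H->R->D->L->D->refl->F->L'->G->R'->F->plug->F
Char 4 ('B'): step: R->2, L=1; B->plug->B->R->H->L->E->refl->H->L'->A->R'->D->plug->D
Char 5 ('A'): step: R->3, L=1; A->plug->A->R->G->L->F->refl->D->L'->D->R'->H->plug->H

Answer: GGFDH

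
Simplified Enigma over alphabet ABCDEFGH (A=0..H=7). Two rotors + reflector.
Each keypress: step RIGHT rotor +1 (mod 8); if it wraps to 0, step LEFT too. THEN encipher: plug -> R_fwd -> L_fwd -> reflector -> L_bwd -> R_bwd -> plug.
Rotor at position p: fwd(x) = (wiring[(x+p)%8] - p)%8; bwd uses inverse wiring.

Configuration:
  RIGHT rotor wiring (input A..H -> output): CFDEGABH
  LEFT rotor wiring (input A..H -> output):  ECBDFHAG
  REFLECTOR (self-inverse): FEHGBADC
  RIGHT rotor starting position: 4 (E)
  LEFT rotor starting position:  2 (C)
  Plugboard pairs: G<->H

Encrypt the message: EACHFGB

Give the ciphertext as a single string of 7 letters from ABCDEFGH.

Answer: FDAECHG

Derivation:
Char 1 ('E'): step: R->5, L=2; E->plug->E->R->A->L->H->refl->C->L'->G->R'->F->plug->F
Char 2 ('A'): step: R->6, L=2; A->plug->A->R->D->L->F->refl->A->L'->H->R'->D->plug->D
Char 3 ('C'): step: R->7, L=2; C->plug->C->R->G->L->C->refl->H->L'->A->R'->A->plug->A
Char 4 ('H'): step: R->0, L->3 (L advanced); H->plug->G->R->B->L->C->refl->H->L'->G->R'->E->plug->E
Char 5 ('F'): step: R->1, L=3; F->plug->F->R->A->L->A->refl->F->L'->D->R'->C->plug->C
Char 6 ('G'): step: R->2, L=3; G->plug->H->R->D->L->F->refl->A->L'->A->R'->G->plug->H
Char 7 ('B'): step: R->3, L=3; B->plug->B->R->D->L->F->refl->A->L'->A->R'->H->plug->G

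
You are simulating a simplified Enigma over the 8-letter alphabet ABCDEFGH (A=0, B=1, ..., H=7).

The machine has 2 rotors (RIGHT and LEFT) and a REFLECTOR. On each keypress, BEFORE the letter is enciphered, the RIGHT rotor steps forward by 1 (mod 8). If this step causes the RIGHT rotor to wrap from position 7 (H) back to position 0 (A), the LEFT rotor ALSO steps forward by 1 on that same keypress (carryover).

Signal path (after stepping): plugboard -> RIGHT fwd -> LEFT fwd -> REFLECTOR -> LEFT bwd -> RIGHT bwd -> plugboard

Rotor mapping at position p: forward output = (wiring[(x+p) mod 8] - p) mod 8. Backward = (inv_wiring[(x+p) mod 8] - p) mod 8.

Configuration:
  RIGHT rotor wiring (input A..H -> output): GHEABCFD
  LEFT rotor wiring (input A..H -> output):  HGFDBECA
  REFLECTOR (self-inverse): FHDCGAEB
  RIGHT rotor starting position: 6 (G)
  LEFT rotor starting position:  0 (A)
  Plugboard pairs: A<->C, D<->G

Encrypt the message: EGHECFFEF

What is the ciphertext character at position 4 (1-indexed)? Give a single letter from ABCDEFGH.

Char 1 ('E'): step: R->7, L=0; E->plug->E->R->B->L->G->refl->E->L'->F->R'->D->plug->G
Char 2 ('G'): step: R->0, L->1 (L advanced); G->plug->D->R->A->L->F->refl->A->L'->D->R'->H->plug->H
Char 3 ('H'): step: R->1, L=1; H->plug->H->R->F->L->B->refl->H->L'->G->R'->A->plug->C
Char 4 ('E'): step: R->2, L=1; E->plug->E->R->D->L->A->refl->F->L'->A->R'->D->plug->G

G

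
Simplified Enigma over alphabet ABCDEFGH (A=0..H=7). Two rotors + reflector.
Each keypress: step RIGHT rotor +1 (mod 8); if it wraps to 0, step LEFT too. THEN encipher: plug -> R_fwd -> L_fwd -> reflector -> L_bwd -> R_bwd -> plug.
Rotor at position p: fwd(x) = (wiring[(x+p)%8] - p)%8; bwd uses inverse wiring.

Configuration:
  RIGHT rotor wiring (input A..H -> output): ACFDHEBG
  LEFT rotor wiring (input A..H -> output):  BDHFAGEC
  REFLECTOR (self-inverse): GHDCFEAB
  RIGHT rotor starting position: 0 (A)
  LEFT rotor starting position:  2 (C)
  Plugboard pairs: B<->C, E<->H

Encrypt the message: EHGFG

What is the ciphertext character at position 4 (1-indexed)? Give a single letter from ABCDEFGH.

Char 1 ('E'): step: R->1, L=2; E->plug->H->R->H->L->B->refl->H->L'->G->R'->D->plug->D
Char 2 ('H'): step: R->2, L=2; H->plug->E->R->H->L->B->refl->H->L'->G->R'->G->plug->G
Char 3 ('G'): step: R->3, L=2; G->plug->G->R->H->L->B->refl->H->L'->G->R'->D->plug->D
Char 4 ('F'): step: R->4, L=2; F->plug->F->R->G->L->H->refl->B->L'->H->R'->H->plug->E

E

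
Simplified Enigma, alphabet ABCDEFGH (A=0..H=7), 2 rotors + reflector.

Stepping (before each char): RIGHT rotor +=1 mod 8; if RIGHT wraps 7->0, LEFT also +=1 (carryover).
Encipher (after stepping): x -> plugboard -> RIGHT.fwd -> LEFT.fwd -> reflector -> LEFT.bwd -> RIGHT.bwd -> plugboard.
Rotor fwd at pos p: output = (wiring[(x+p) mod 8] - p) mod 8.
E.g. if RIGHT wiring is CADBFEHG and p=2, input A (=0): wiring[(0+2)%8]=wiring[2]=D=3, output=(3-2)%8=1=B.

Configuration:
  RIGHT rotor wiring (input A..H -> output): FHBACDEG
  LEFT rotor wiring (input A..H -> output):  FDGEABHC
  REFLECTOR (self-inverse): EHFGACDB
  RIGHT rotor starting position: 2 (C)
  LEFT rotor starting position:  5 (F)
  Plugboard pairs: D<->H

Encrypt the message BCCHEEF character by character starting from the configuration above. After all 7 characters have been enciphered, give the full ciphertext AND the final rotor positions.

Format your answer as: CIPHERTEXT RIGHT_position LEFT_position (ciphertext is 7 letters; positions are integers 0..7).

Answer: GFEFHHA 1 6

Derivation:
Char 1 ('B'): step: R->3, L=5; B->plug->B->R->H->L->D->refl->G->L'->E->R'->G->plug->G
Char 2 ('C'): step: R->4, L=5; C->plug->C->R->A->L->E->refl->A->L'->D->R'->F->plug->F
Char 3 ('C'): step: R->5, L=5; C->plug->C->R->B->L->C->refl->F->L'->C->R'->E->plug->E
Char 4 ('H'): step: R->6, L=5; H->plug->D->R->B->L->C->refl->F->L'->C->R'->F->plug->F
Char 5 ('E'): step: R->7, L=5; E->plug->E->R->B->L->C->refl->F->L'->C->R'->D->plug->H
Char 6 ('E'): step: R->0, L->6 (L advanced); E->plug->E->R->C->L->H->refl->B->L'->A->R'->D->plug->H
Char 7 ('F'): step: R->1, L=6; F->plug->F->R->D->L->F->refl->C->L'->G->R'->A->plug->A
Final: ciphertext=GFEFHHA, RIGHT=1, LEFT=6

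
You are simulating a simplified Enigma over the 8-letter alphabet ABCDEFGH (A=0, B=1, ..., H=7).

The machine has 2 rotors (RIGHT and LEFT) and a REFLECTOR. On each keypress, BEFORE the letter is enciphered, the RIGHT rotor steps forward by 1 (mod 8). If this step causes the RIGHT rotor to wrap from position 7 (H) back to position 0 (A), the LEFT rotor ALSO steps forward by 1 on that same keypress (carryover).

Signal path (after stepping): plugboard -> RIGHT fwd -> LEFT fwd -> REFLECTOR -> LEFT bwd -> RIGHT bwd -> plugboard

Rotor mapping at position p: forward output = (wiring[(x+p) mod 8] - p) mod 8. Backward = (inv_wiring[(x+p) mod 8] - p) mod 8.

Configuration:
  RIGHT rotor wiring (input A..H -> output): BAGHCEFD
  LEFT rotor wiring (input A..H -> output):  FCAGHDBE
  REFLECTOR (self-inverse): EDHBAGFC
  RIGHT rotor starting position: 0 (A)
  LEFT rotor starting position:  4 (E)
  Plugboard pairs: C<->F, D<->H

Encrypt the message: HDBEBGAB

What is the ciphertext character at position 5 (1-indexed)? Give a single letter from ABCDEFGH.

Char 1 ('H'): step: R->1, L=4; H->plug->D->R->B->L->H->refl->C->L'->H->R'->A->plug->A
Char 2 ('D'): step: R->2, L=4; D->plug->H->R->G->L->E->refl->A->L'->D->R'->E->plug->E
Char 3 ('B'): step: R->3, L=4; B->plug->B->R->H->L->C->refl->H->L'->B->R'->C->plug->F
Char 4 ('E'): step: R->4, L=4; E->plug->E->R->F->L->G->refl->F->L'->C->R'->G->plug->G
Char 5 ('B'): step: R->5, L=4; B->plug->B->R->A->L->D->refl->B->L'->E->R'->D->plug->H

H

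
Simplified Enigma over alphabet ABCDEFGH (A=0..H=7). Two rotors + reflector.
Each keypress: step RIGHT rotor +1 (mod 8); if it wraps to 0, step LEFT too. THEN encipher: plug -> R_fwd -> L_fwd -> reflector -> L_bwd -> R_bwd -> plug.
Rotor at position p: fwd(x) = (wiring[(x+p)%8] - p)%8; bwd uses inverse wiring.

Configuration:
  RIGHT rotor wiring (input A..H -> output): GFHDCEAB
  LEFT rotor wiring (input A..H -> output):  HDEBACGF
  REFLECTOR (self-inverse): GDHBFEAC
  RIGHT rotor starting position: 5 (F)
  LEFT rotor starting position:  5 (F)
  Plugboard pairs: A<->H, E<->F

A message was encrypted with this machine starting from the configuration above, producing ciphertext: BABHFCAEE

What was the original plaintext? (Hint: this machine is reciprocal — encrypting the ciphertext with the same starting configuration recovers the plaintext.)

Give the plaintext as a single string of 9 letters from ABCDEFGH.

Answer: EBFGBFGAH

Derivation:
Char 1 ('B'): step: R->6, L=5; B->plug->B->R->D->L->C->refl->H->L'->F->R'->F->plug->E
Char 2 ('A'): step: R->7, L=5; A->plug->H->R->B->L->B->refl->D->L'->H->R'->B->plug->B
Char 3 ('B'): step: R->0, L->6 (L advanced); B->plug->B->R->F->L->D->refl->B->L'->C->R'->E->plug->F
Char 4 ('H'): step: R->1, L=6; H->plug->A->R->E->L->G->refl->A->L'->A->R'->G->plug->G
Char 5 ('F'): step: R->2, L=6; F->plug->E->R->G->L->C->refl->H->L'->B->R'->B->plug->B
Char 6 ('C'): step: R->3, L=6; C->plug->C->R->B->L->H->refl->C->L'->G->R'->E->plug->F
Char 7 ('A'): step: R->4, L=6; A->plug->H->R->H->L->E->refl->F->L'->D->R'->G->plug->G
Char 8 ('E'): step: R->5, L=6; E->plug->F->R->C->L->B->refl->D->L'->F->R'->H->plug->A
Char 9 ('E'): step: R->6, L=6; E->plug->F->R->F->L->D->refl->B->L'->C->R'->A->plug->H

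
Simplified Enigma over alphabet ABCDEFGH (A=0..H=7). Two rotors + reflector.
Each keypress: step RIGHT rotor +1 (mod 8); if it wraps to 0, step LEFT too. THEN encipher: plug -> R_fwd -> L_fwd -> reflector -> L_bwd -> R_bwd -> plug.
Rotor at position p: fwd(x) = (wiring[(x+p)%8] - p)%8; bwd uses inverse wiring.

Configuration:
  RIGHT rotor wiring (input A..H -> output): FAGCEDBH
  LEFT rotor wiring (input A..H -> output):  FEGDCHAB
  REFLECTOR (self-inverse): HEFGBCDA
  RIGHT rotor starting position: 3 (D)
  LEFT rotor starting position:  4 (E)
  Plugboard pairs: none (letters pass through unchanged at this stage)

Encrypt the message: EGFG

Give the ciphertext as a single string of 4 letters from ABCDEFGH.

Char 1 ('E'): step: R->4, L=4; E->plug->E->R->B->L->D->refl->G->L'->A->R'->A->plug->A
Char 2 ('G'): step: R->5, L=4; G->plug->G->R->F->L->A->refl->H->L'->H->R'->H->plug->H
Char 3 ('F'): step: R->6, L=4; F->plug->F->R->E->L->B->refl->E->L'->C->R'->D->plug->D
Char 4 ('G'): step: R->7, L=4; G->plug->G->R->E->L->B->refl->E->L'->C->R'->H->plug->H

Answer: AHDH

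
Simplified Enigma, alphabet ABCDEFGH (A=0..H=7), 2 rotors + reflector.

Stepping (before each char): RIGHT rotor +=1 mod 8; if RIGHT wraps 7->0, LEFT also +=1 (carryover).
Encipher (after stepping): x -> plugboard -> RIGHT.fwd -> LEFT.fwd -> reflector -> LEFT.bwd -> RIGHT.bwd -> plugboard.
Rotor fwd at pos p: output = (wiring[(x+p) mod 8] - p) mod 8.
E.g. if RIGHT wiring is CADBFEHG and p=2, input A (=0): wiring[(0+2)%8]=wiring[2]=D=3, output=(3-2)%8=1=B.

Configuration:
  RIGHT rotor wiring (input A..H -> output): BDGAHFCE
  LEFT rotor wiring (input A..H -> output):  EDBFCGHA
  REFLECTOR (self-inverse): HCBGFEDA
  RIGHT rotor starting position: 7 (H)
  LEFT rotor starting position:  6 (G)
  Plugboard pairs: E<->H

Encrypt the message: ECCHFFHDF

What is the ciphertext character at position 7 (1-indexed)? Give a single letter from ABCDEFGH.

Char 1 ('E'): step: R->0, L->7 (L advanced); E->plug->H->R->E->L->G->refl->D->L'->F->R'->F->plug->F
Char 2 ('C'): step: R->1, L=7; C->plug->C->R->H->L->A->refl->H->L'->G->R'->D->plug->D
Char 3 ('C'): step: R->2, L=7; C->plug->C->R->F->L->D->refl->G->L'->E->R'->A->plug->A
Char 4 ('H'): step: R->3, L=7; H->plug->E->R->B->L->F->refl->E->L'->C->R'->C->plug->C
Char 5 ('F'): step: R->4, L=7; F->plug->F->R->H->L->A->refl->H->L'->G->R'->C->plug->C
Char 6 ('F'): step: R->5, L=7; F->plug->F->R->B->L->F->refl->E->L'->C->R'->H->plug->E
Char 7 ('H'): step: R->6, L=7; H->plug->E->R->A->L->B->refl->C->L'->D->R'->C->plug->C

C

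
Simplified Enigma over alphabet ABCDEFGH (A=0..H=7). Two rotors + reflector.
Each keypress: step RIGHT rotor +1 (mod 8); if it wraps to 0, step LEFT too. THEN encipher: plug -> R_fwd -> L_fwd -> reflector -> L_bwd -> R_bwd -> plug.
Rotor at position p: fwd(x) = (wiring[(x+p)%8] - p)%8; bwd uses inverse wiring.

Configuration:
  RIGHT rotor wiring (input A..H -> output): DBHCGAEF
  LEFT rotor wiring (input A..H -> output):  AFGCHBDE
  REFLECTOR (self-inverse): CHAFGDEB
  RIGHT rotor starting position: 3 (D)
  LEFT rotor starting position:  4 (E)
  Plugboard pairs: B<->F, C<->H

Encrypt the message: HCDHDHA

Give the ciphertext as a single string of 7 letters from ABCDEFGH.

Answer: DHACCAE

Derivation:
Char 1 ('H'): step: R->4, L=4; H->plug->C->R->A->L->D->refl->F->L'->B->R'->D->plug->D
Char 2 ('C'): step: R->5, L=4; C->plug->H->R->B->L->F->refl->D->L'->A->R'->C->plug->H
Char 3 ('D'): step: R->6, L=4; D->plug->D->R->D->L->A->refl->C->L'->G->R'->A->plug->A
Char 4 ('H'): step: R->7, L=4; H->plug->C->R->C->L->H->refl->B->L'->F->R'->H->plug->C
Char 5 ('D'): step: R->0, L->5 (L advanced); D->plug->D->R->C->L->H->refl->B->L'->F->R'->H->plug->C
Char 6 ('H'): step: R->1, L=5; H->plug->C->R->B->L->G->refl->E->L'->A->R'->A->plug->A
Char 7 ('A'): step: R->2, L=5; A->plug->A->R->F->L->B->refl->H->L'->C->R'->E->plug->E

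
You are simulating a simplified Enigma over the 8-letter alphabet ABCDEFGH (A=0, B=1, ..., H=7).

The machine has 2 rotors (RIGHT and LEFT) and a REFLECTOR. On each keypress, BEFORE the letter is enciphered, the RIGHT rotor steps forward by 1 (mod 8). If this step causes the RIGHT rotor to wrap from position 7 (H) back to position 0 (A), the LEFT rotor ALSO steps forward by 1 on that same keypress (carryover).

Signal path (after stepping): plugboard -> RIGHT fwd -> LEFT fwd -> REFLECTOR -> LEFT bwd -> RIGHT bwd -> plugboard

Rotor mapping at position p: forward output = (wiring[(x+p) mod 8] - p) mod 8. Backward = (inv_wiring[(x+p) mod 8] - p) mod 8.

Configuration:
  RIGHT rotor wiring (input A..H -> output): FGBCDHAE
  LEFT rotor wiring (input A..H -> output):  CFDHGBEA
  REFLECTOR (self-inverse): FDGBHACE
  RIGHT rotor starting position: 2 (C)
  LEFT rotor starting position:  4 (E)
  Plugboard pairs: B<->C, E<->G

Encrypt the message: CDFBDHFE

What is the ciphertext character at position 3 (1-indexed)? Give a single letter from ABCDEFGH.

Char 1 ('C'): step: R->3, L=4; C->plug->B->R->A->L->C->refl->G->L'->E->R'->C->plug->B
Char 2 ('D'): step: R->4, L=4; D->plug->D->R->A->L->C->refl->G->L'->E->R'->C->plug->B
Char 3 ('F'): step: R->5, L=4; F->plug->F->R->E->L->G->refl->C->L'->A->R'->D->plug->D

D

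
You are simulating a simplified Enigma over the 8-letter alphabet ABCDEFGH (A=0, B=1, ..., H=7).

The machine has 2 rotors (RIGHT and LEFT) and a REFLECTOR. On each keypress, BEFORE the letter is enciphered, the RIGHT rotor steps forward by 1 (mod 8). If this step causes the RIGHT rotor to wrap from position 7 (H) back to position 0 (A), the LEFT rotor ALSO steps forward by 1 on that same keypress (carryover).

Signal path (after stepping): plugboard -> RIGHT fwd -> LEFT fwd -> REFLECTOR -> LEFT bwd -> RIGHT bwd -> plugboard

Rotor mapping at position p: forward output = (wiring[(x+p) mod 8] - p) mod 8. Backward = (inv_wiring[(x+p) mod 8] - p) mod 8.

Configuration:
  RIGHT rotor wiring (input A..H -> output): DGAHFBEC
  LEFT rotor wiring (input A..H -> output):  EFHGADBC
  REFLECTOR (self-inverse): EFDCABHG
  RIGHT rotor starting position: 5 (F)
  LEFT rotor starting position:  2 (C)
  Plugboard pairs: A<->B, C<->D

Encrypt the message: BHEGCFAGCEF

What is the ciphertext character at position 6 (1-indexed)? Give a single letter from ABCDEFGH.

Char 1 ('B'): step: R->6, L=2; B->plug->A->R->G->L->C->refl->D->L'->H->R'->G->plug->G
Char 2 ('H'): step: R->7, L=2; H->plug->H->R->F->L->A->refl->E->L'->B->R'->D->plug->C
Char 3 ('E'): step: R->0, L->3 (L advanced); E->plug->E->R->F->L->B->refl->F->L'->B->R'->F->plug->F
Char 4 ('G'): step: R->1, L=3; G->plug->G->R->B->L->F->refl->B->L'->F->R'->A->plug->B
Char 5 ('C'): step: R->2, L=3; C->plug->D->R->H->L->E->refl->A->L'->C->R'->E->plug->E
Char 6 ('F'): step: R->3, L=3; F->plug->F->R->A->L->D->refl->C->L'->G->R'->C->plug->D

D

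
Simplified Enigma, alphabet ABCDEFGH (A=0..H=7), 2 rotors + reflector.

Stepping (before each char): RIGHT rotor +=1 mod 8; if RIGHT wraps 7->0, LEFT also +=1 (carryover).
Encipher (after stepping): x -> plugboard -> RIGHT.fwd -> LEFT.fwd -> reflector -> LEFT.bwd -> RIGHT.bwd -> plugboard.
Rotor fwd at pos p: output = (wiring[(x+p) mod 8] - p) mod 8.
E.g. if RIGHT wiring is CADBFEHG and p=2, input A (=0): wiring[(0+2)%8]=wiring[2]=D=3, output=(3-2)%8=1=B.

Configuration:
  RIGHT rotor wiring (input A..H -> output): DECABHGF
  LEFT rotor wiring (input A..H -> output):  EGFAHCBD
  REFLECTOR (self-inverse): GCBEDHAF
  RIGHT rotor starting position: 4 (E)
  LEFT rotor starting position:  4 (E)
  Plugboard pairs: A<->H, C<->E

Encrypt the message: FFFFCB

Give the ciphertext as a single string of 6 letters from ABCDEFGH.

Answer: DGDBBG

Derivation:
Char 1 ('F'): step: R->5, L=4; F->plug->F->R->F->L->C->refl->B->L'->G->R'->D->plug->D
Char 2 ('F'): step: R->6, L=4; F->plug->F->R->C->L->F->refl->H->L'->D->R'->G->plug->G
Char 3 ('F'): step: R->7, L=4; F->plug->F->R->C->L->F->refl->H->L'->D->R'->D->plug->D
Char 4 ('F'): step: R->0, L->5 (L advanced); F->plug->F->R->H->L->C->refl->B->L'->E->R'->B->plug->B
Char 5 ('C'): step: R->1, L=5; C->plug->E->R->G->L->D->refl->E->L'->B->R'->B->plug->B
Char 6 ('B'): step: R->2, L=5; B->plug->B->R->G->L->D->refl->E->L'->B->R'->G->plug->G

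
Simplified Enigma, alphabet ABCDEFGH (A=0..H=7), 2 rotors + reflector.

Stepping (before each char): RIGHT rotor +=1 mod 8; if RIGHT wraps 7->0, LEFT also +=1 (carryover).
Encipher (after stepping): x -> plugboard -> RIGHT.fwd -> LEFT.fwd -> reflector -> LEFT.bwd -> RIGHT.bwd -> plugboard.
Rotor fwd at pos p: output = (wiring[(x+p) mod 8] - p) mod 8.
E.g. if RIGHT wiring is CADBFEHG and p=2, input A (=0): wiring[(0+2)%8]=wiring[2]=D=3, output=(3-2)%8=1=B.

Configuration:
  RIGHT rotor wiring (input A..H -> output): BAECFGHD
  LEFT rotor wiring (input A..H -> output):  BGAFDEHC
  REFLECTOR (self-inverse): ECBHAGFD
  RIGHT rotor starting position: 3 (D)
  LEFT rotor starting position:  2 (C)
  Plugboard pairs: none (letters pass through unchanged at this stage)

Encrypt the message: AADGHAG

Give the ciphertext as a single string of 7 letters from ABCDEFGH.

Char 1 ('A'): step: R->4, L=2; A->plug->A->R->B->L->D->refl->H->L'->G->R'->H->plug->H
Char 2 ('A'): step: R->5, L=2; A->plug->A->R->B->L->D->refl->H->L'->G->R'->C->plug->C
Char 3 ('D'): step: R->6, L=2; D->plug->D->R->C->L->B->refl->C->L'->D->R'->C->plug->C
Char 4 ('G'): step: R->7, L=2; G->plug->G->R->H->L->E->refl->A->L'->F->R'->D->plug->D
Char 5 ('H'): step: R->0, L->3 (L advanced); H->plug->H->R->D->L->E->refl->A->L'->B->R'->A->plug->A
Char 6 ('A'): step: R->1, L=3; A->plug->A->R->H->L->F->refl->G->L'->F->R'->E->plug->E
Char 7 ('G'): step: R->2, L=3; G->plug->G->R->H->L->F->refl->G->L'->F->R'->E->plug->E

Answer: HCCDAEE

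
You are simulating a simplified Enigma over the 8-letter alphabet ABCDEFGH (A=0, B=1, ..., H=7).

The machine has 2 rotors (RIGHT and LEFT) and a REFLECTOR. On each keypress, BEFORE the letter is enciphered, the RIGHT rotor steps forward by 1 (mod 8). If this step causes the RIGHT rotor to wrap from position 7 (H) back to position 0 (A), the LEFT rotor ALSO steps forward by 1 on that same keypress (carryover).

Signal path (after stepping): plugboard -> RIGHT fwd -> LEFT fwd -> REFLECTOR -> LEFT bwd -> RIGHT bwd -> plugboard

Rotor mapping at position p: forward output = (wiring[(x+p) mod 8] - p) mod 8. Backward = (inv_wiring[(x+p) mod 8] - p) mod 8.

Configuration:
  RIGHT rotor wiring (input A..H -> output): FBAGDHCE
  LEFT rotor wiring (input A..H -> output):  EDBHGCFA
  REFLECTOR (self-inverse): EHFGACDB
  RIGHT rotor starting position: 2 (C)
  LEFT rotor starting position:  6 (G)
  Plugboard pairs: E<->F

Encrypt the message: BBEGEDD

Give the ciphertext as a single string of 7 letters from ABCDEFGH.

Char 1 ('B'): step: R->3, L=6; B->plug->B->R->A->L->H->refl->B->L'->F->R'->H->plug->H
Char 2 ('B'): step: R->4, L=6; B->plug->B->R->D->L->F->refl->C->L'->B->R'->E->plug->F
Char 3 ('E'): step: R->5, L=6; E->plug->F->R->D->L->F->refl->C->L'->B->R'->G->plug->G
Char 4 ('G'): step: R->6, L=6; G->plug->G->R->F->L->B->refl->H->L'->A->R'->F->plug->E
Char 5 ('E'): step: R->7, L=6; E->plug->F->R->E->L->D->refl->G->L'->C->R'->C->plug->C
Char 6 ('D'): step: R->0, L->7 (L advanced); D->plug->D->R->G->L->D->refl->G->L'->H->R'->F->plug->E
Char 7 ('D'): step: R->1, L=7; D->plug->D->R->C->L->E->refl->A->L'->E->R'->H->plug->H

Answer: HFGECEH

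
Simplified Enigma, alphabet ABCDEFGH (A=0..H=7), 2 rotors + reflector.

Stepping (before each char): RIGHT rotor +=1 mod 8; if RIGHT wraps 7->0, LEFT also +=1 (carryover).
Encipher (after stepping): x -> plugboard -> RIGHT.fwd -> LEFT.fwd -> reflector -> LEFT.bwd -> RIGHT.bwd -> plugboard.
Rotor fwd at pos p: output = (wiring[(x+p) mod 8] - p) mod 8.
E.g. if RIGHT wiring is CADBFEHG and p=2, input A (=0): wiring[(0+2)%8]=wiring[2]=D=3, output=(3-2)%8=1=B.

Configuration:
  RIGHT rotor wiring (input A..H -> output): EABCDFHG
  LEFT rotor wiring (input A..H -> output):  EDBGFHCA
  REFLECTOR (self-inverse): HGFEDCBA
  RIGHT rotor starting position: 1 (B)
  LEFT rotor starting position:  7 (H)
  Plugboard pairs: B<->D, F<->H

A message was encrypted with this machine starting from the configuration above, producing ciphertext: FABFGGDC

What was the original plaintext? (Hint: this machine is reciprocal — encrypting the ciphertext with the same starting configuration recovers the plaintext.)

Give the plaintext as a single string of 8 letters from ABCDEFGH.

Answer: HCAHDHCD

Derivation:
Char 1 ('F'): step: R->2, L=7; F->plug->H->R->G->L->A->refl->H->L'->E->R'->F->plug->H
Char 2 ('A'): step: R->3, L=7; A->plug->A->R->H->L->D->refl->E->L'->C->R'->C->plug->C
Char 3 ('B'): step: R->4, L=7; B->plug->D->R->C->L->E->refl->D->L'->H->R'->A->plug->A
Char 4 ('F'): step: R->5, L=7; F->plug->H->R->G->L->A->refl->H->L'->E->R'->F->plug->H
Char 5 ('G'): step: R->6, L=7; G->plug->G->R->F->L->G->refl->B->L'->A->R'->B->plug->D
Char 6 ('G'): step: R->7, L=7; G->plug->G->R->G->L->A->refl->H->L'->E->R'->F->plug->H
Char 7 ('D'): step: R->0, L->0 (L advanced); D->plug->B->R->A->L->E->refl->D->L'->B->R'->C->plug->C
Char 8 ('C'): step: R->1, L=0; C->plug->C->R->B->L->D->refl->E->L'->A->R'->B->plug->D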